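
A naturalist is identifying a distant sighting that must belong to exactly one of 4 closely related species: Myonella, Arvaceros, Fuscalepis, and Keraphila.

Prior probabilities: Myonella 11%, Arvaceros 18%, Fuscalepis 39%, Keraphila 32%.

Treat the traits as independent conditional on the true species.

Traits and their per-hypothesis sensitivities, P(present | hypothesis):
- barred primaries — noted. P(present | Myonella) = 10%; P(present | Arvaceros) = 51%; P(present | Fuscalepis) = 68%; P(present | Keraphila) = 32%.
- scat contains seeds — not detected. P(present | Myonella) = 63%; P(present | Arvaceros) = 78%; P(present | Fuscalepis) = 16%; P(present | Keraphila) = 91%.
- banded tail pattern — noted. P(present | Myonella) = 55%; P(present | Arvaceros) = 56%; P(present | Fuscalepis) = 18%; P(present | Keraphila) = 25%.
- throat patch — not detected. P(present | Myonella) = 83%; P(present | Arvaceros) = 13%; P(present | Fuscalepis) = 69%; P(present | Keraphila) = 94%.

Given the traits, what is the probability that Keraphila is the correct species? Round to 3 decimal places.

For each hypothesis, the unnormalized posterior weight is prior × product of the trait likelihoods (using 1 − P(present | H) for each absent trait):
  Myonella: 0.11 × 0.10 × (1 − 0.63) × 0.55 × (1 − 0.83) = 0.00038055
  Arvaceros: 0.18 × 0.51 × (1 − 0.78) × 0.56 × (1 − 0.13) = 0.0098395
  Fuscalepis: 0.39 × 0.68 × (1 − 0.16) × 0.18 × (1 − 0.69) = 0.01243
  Keraphila: 0.32 × 0.32 × (1 − 0.91) × 0.25 × (1 − 0.94) = 0.00013824
The unnormalized weights sum to 0.022789.
P(Keraphila | evidence) = 0.00013824 / 0.022789 ≈ 0.006.

0.006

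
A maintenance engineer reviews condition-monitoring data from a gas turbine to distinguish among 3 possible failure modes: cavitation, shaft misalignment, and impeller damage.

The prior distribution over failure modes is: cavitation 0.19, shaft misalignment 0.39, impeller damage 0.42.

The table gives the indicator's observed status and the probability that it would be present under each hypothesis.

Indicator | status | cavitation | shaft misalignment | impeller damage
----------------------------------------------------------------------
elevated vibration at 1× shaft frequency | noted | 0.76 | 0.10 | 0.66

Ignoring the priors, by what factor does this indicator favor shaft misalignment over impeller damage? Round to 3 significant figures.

0.152

Likelihood of this indicator under each hypothesis:
  shaft misalignment: 0.1
  impeller damage: 0.66
Bayes factor = 0.1 / 0.66 ≈ 0.152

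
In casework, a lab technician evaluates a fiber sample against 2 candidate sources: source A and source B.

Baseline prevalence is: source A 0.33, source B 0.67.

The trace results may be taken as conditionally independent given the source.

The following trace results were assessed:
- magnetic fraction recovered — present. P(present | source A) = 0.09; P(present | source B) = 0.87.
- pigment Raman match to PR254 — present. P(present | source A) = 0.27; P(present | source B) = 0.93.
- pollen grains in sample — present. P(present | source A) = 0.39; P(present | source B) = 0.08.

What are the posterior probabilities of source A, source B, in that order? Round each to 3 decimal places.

0.067, 0.933

Multiply each prior by the joint likelihood of the trace result pattern:
  source A: 0.33 × 0.09 × 0.27 × 0.39 = 0.0031274
  source B: 0.67 × 0.87 × 0.93 × 0.08 = 0.043368
The unnormalized weights sum to 0.046495.
P(source A | evidence) = 0.0031274 / 0.046495 ≈ 0.067
P(source B | evidence) = 0.043368 / 0.046495 ≈ 0.933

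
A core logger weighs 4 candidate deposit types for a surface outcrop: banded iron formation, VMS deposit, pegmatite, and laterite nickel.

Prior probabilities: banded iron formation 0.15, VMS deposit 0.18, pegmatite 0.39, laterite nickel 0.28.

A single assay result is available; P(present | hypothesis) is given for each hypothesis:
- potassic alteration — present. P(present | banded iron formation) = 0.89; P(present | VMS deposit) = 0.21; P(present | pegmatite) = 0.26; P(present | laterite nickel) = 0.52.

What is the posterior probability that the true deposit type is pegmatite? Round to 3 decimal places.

0.242

Multiply each prior by the likelihood of the assay result:
  banded iron formation: 0.15 × 0.89 = 0.1335
  VMS deposit: 0.18 × 0.21 = 0.0378
  pegmatite: 0.39 × 0.26 = 0.1014
  laterite nickel: 0.28 × 0.52 = 0.1456
The unnormalized weights sum to 0.4183.
P(pegmatite | evidence) = 0.1014 / 0.4183 ≈ 0.242.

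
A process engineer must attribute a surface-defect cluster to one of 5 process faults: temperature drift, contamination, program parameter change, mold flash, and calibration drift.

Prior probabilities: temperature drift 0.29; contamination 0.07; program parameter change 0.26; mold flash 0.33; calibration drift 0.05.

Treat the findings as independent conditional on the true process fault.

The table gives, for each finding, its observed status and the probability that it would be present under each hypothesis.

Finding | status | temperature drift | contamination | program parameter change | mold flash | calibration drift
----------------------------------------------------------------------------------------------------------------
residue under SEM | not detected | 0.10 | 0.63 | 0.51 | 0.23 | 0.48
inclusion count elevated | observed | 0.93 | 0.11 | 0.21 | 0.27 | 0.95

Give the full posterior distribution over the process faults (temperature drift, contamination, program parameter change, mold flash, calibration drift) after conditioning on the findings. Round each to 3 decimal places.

Multiply each prior by the joint likelihood of the evidence pattern (using 1 − P(present | H) for each absent finding):
  temperature drift: 0.29 × (1 − 0.10) × 0.93 = 0.24273
  contamination: 0.07 × (1 − 0.63) × 0.11 = 0.002849
  program parameter change: 0.26 × (1 − 0.51) × 0.21 = 0.026754
  mold flash: 0.33 × (1 − 0.23) × 0.27 = 0.068607
  calibration drift: 0.05 × (1 − 0.48) × 0.95 = 0.0247
Marginal likelihood of the evidence = 0.36564.
P(temperature drift | evidence) = 0.24273 / 0.36564 ≈ 0.664
P(contamination | evidence) = 0.002849 / 0.36564 ≈ 0.008
P(program parameter change | evidence) = 0.026754 / 0.36564 ≈ 0.073
P(mold flash | evidence) = 0.068607 / 0.36564 ≈ 0.188
P(calibration drift | evidence) = 0.0247 / 0.36564 ≈ 0.068

0.664, 0.008, 0.073, 0.188, 0.068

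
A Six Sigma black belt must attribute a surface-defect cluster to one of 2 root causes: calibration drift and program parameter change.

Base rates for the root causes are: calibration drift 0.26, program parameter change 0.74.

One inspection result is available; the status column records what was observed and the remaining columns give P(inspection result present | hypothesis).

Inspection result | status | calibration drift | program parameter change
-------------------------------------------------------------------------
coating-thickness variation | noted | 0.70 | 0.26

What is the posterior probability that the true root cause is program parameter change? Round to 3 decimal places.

By Bayes' rule, the unnormalized weight for each hypothesis is prior × likelihood:
  calibration drift: 0.26 × 0.70 = 0.182
  program parameter change: 0.74 × 0.26 = 0.1924
The unnormalized weights sum to 0.3744.
P(program parameter change | evidence) = 0.1924 / 0.3744 ≈ 0.514.

0.514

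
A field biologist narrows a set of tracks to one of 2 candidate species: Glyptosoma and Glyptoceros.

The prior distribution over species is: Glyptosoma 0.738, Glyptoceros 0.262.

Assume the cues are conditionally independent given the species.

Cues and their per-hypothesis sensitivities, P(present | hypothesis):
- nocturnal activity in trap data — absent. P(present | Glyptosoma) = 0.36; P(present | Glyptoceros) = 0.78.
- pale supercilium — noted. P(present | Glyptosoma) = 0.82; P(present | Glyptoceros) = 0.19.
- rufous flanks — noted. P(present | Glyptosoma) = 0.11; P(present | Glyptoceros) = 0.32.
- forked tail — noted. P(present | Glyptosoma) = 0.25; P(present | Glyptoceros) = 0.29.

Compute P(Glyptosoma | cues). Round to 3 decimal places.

For each hypothesis, the unnormalized posterior weight is prior × product of the cue likelihoods (using 1 − P(present | H) for each absent cue):
  Glyptosoma: 0.738 × (1 − 0.36) × 0.82 × 0.11 × 0.25 = 0.010651
  Glyptoceros: 0.262 × (1 − 0.78) × 0.19 × 0.32 × 0.29 = 0.0010163
Marginal likelihood of the evidence = 0.011667.
P(Glyptosoma | evidence) = 0.010651 / 0.011667 ≈ 0.913.

0.913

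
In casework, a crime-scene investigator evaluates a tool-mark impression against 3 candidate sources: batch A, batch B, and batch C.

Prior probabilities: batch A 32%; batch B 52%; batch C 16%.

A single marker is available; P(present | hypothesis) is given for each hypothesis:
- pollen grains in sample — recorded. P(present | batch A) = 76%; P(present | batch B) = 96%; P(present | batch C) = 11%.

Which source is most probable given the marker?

batch B

For each hypothesis, the unnormalized posterior weight is prior × likelihood:
  batch A: 0.32 × 0.76 = 0.2432
  batch B: 0.52 × 0.96 = 0.4992
  batch C: 0.16 × 0.11 = 0.0176
Normalizing constant Z = 0.2432 + 0.4992 + 0.0176 = 0.76.
P(batch A | evidence) ≈ 0.2432 / 0.76 ≈ 0.320
P(batch B | evidence) ≈ 0.4992 / 0.76 ≈ 0.657
P(batch C | evidence) ≈ 0.0176 / 0.76 ≈ 0.023
The largest is 0.657, so batch B is most probable.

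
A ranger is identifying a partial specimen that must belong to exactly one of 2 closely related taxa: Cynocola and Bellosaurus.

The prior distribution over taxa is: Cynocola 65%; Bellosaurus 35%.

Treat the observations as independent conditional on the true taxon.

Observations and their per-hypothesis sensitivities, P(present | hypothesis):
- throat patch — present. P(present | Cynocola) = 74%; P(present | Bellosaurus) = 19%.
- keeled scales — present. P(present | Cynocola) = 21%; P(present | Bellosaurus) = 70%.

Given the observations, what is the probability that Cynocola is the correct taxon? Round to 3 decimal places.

0.685

For each hypothesis, the unnormalized posterior weight is prior × product of the observation likelihoods:
  Cynocola: 0.65 × 0.74 × 0.21 = 0.10101
  Bellosaurus: 0.35 × 0.19 × 0.70 = 0.04655
The unnormalized weights sum to 0.14756.
P(Cynocola | evidence) = 0.10101 / 0.14756 ≈ 0.685.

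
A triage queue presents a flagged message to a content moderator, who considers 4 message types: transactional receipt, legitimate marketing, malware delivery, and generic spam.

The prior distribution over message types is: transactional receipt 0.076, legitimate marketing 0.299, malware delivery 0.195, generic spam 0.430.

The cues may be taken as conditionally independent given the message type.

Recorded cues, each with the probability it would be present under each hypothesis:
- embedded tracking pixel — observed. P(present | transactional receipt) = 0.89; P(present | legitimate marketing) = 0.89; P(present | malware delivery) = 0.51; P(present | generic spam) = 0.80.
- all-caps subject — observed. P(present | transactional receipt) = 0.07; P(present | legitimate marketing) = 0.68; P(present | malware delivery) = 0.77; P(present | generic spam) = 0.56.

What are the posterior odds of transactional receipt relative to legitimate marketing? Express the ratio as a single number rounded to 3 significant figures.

0.0262

Posterior odds equal prior odds times the likelihood ratio; only the two competing hypotheses matter.
  transactional receipt: 0.076 × 0.89 × 0.07 = 0.0047348
  legitimate marketing: 0.299 × 0.89 × 0.68 = 0.18095
Posterior odds = 0.0047348 / 0.18095 ≈ 0.0262.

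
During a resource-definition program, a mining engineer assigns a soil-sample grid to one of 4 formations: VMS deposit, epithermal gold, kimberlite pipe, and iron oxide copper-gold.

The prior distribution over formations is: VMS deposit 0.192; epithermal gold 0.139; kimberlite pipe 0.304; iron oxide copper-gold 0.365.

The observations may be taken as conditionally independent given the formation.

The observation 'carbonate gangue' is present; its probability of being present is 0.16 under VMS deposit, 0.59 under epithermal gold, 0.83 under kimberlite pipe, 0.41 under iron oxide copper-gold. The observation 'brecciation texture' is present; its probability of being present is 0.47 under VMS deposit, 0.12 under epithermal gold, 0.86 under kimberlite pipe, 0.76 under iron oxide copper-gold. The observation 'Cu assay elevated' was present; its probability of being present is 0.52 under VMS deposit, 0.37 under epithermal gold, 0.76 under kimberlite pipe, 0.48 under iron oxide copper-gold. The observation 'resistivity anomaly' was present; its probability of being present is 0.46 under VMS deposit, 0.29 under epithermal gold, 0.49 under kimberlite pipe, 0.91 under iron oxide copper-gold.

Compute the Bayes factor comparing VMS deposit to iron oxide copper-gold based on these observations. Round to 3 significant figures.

0.132

Joint likelihood of the evidence pattern under each hypothesis:
  VMS deposit: 0.16 × 0.47 × 0.52 × 0.46 = 0.017988
  iron oxide copper-gold: 0.41 × 0.76 × 0.48 × 0.91 = 0.13611
Bayes factor = 0.017988 / 0.13611 ≈ 0.132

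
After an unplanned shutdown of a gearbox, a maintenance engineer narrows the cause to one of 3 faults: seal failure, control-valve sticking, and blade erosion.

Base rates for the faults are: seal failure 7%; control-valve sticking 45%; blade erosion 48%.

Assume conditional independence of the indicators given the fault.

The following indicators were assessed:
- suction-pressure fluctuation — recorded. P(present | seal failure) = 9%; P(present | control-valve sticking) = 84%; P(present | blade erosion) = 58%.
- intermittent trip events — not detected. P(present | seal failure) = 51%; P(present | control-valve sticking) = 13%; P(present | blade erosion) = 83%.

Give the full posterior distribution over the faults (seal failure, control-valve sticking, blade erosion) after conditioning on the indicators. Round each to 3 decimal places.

Multiply each prior by the joint likelihood of the indicator pattern (using 1 − P(present | H) for each absent indicator):
  seal failure: 0.07 × 0.09 × (1 − 0.51) = 0.003087
  control-valve sticking: 0.45 × 0.84 × (1 − 0.13) = 0.32886
  blade erosion: 0.48 × 0.58 × (1 − 0.83) = 0.047328
Normalizing constant Z = 0.003087 + 0.32886 + 0.047328 = 0.37927.
P(seal failure | evidence) = 0.003087 / 0.37927 ≈ 0.008
P(control-valve sticking | evidence) = 0.32886 / 0.37927 ≈ 0.867
P(blade erosion | evidence) = 0.047328 / 0.37927 ≈ 0.125

0.008, 0.867, 0.125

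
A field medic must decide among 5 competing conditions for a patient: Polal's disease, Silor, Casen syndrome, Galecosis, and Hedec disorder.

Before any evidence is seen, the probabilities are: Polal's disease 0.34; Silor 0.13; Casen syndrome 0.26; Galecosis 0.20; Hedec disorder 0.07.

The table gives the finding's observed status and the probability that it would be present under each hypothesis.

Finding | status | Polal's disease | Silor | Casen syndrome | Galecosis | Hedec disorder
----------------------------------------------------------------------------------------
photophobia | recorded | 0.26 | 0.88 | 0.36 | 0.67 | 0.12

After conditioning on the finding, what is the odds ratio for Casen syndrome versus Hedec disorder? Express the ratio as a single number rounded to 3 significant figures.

Posterior odds equal prior odds times the likelihood ratio; only the two competing hypotheses matter.
  Casen syndrome: 0.26 × 0.36 = 0.0936
  Hedec disorder: 0.07 × 0.12 = 0.0084
Odds(Casen syndrome : Hedec disorder) = 0.0936 / 0.0084 ≈ 11.1.

11.1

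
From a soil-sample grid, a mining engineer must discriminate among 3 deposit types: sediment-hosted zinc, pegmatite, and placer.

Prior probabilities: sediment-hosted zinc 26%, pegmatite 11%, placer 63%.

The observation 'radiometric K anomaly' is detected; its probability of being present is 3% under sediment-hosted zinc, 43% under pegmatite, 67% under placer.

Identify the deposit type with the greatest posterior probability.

Multiply each prior by the likelihood of the observation:
  sediment-hosted zinc: 0.26 × 0.03 = 0.0078
  pegmatite: 0.11 × 0.43 = 0.0473
  placer: 0.63 × 0.67 = 0.4221
The unnormalized weights sum to 0.4772.
P(sediment-hosted zinc | evidence) ≈ 0.0078 / 0.4772 ≈ 0.016
P(pegmatite | evidence) ≈ 0.0473 / 0.4772 ≈ 0.099
P(placer | evidence) ≈ 0.4221 / 0.4772 ≈ 0.885
The largest is 0.885, so placer is most probable.

placer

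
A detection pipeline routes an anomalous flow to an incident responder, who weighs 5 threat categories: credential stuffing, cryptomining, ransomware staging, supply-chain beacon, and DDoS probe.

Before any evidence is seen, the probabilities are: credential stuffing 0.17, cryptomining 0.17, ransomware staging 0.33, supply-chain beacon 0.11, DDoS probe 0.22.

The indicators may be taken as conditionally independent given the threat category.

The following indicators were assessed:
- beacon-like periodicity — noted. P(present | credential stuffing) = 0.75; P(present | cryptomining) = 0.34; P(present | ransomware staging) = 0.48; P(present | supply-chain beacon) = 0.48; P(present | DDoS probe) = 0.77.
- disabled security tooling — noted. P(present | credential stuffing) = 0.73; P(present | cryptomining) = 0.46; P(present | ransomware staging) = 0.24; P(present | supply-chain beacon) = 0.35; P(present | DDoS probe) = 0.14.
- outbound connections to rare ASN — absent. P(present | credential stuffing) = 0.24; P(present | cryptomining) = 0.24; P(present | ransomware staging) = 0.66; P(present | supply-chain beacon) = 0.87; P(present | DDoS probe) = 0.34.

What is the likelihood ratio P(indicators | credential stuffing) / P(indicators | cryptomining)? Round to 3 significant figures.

Take the product of per-indicator likelihoods under each hypothesis (using 1 − P(present | H) for each absent indicator), then divide.
  credential stuffing: 0.75 × 0.73 × (1 − 0.24) = 0.4161
  cryptomining: 0.34 × 0.46 × (1 − 0.24) = 0.11886
Bayes factor = 0.4161 / 0.11886 ≈ 3.50

3.50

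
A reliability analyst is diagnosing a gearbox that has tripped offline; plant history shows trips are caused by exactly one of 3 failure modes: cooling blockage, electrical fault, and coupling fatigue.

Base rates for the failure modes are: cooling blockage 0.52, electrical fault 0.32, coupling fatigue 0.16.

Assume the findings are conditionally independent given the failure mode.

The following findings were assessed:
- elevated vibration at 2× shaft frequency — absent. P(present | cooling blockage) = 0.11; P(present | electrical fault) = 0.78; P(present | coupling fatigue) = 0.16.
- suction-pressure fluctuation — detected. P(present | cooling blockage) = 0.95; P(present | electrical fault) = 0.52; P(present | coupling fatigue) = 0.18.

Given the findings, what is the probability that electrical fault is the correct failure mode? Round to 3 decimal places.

By Bayes' rule with conditional independence, the unnormalized weight for each hypothesis is prior × ∏ likelihoods (using 1 − P(present | H) for each absent finding):
  cooling blockage: 0.52 × (1 − 0.11) × 0.95 = 0.43966
  electrical fault: 0.32 × (1 − 0.78) × 0.52 = 0.036608
  coupling fatigue: 0.16 × (1 − 0.16) × 0.18 = 0.024192
Marginal likelihood of the evidence = 0.50046.
P(electrical fault | evidence) = 0.036608 / 0.50046 ≈ 0.073.

0.073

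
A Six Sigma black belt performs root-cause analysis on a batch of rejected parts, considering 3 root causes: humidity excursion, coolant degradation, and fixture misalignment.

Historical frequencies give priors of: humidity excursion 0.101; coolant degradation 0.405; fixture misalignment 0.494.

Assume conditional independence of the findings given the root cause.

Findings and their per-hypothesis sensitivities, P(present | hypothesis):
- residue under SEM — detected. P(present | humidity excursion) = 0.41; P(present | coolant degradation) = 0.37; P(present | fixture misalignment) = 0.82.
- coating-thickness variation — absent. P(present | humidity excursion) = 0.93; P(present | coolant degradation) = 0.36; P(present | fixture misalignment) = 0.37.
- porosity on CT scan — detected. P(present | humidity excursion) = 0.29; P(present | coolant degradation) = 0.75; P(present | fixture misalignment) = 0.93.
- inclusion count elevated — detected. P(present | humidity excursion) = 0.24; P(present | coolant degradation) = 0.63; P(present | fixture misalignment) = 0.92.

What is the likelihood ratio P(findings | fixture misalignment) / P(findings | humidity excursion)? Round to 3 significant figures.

221

Take the product of per-finding likelihoods under each hypothesis (using 1 − P(present | H) for each absent finding), then divide.
  fixture misalignment: 0.82 × (1 − 0.37) × 0.93 × 0.92 = 0.442
  humidity excursion: 0.41 × (1 − 0.93) × 0.29 × 0.24 = 0.0019975
Bayes factor = 0.442 / 0.0019975 ≈ 221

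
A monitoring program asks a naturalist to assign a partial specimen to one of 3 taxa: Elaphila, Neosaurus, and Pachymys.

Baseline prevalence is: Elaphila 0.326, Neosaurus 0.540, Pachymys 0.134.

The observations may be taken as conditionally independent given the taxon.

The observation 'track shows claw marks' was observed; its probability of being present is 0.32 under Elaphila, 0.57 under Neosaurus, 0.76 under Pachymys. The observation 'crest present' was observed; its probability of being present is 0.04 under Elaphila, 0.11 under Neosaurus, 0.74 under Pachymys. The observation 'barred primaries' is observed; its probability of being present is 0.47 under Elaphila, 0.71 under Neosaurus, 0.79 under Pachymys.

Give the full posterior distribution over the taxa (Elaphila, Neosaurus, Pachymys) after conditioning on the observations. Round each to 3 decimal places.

0.023, 0.281, 0.696

For each hypothesis, the unnormalized posterior weight is prior × product of the observation likelihoods:
  Elaphila: 0.326 × 0.32 × 0.04 × 0.47 = 0.0019612
  Neosaurus: 0.540 × 0.57 × 0.11 × 0.71 = 0.024039
  Pachymys: 0.134 × 0.76 × 0.74 × 0.79 = 0.059536
The unnormalized weights sum to 0.085536.
P(Elaphila | evidence) = 0.0019612 / 0.085536 ≈ 0.023
P(Neosaurus | evidence) = 0.024039 / 0.085536 ≈ 0.281
P(Pachymys | evidence) = 0.059536 / 0.085536 ≈ 0.696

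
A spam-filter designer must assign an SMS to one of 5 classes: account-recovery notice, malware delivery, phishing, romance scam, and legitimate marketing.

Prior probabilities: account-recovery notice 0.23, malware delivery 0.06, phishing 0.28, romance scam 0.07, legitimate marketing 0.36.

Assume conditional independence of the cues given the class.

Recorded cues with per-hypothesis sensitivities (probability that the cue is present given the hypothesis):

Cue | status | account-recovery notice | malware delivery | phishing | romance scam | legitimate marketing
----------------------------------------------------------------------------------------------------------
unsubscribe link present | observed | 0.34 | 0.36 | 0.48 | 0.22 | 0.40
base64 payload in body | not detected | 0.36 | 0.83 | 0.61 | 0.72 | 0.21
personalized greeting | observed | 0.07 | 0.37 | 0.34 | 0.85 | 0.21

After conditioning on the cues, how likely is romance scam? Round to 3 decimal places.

By Bayes' rule with conditional independence, the unnormalized weight for each hypothesis is prior × ∏ likelihoods (using 1 − P(present | H) for each absent cue):
  account-recovery notice: 0.23 × 0.34 × (1 − 0.36) × 0.07 = 0.0035034
  malware delivery: 0.06 × 0.36 × (1 − 0.83) × 0.37 = 0.0013586
  phishing: 0.28 × 0.48 × (1 − 0.61) × 0.34 = 0.017821
  romance scam: 0.07 × 0.22 × (1 − 0.72) × 0.85 = 0.0036652
  legitimate marketing: 0.36 × 0.40 × (1 − 0.21) × 0.21 = 0.02389
The unnormalized weights sum to 0.050238.
P(romance scam | evidence) = 0.0036652 / 0.050238 ≈ 0.073.

0.073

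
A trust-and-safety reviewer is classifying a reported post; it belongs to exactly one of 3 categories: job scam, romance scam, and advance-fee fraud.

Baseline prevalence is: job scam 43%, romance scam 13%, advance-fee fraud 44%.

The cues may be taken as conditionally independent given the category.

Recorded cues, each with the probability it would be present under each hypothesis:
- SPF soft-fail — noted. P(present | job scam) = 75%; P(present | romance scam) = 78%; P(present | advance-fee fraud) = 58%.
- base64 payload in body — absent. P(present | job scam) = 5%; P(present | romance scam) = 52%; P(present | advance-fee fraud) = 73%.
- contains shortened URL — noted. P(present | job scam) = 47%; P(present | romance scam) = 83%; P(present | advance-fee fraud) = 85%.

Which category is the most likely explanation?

job scam

Multiply each prior by the joint likelihood of the cue pattern (using 1 − P(present | H) for each absent cue):
  job scam: 0.43 × 0.75 × (1 − 0.05) × 0.47 = 0.144
  romance scam: 0.13 × 0.78 × (1 − 0.52) × 0.83 = 0.040398
  advance-fee fraud: 0.44 × 0.58 × (1 − 0.73) × 0.85 = 0.058568
The unnormalized weights sum to 0.24296.
P(job scam | evidence) ≈ 0.144 / 0.24296 ≈ 0.593
P(romance scam | evidence) ≈ 0.040398 / 0.24296 ≈ 0.166
P(advance-fee fraud | evidence) ≈ 0.058568 / 0.24296 ≈ 0.241
The largest is 0.593, so job scam is most probable.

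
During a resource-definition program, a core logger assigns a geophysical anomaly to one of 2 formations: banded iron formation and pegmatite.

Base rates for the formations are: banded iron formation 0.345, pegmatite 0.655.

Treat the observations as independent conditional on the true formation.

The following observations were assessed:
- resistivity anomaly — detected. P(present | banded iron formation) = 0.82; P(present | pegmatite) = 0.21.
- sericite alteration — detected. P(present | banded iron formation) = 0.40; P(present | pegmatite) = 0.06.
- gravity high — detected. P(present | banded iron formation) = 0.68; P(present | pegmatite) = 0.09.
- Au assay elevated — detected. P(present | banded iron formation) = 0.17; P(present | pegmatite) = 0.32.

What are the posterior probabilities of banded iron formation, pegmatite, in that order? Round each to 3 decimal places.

0.982, 0.018

Multiply each prior by the joint likelihood of the evidence pattern:
  banded iron formation: 0.345 × 0.82 × 0.40 × 0.68 × 0.17 = 0.013081
  pegmatite: 0.655 × 0.21 × 0.06 × 0.09 × 0.32 = 0.00023769
Marginal likelihood of the evidence = 0.013319.
P(banded iron formation | evidence) = 0.013081 / 0.013319 ≈ 0.982
P(pegmatite | evidence) = 0.00023769 / 0.013319 ≈ 0.018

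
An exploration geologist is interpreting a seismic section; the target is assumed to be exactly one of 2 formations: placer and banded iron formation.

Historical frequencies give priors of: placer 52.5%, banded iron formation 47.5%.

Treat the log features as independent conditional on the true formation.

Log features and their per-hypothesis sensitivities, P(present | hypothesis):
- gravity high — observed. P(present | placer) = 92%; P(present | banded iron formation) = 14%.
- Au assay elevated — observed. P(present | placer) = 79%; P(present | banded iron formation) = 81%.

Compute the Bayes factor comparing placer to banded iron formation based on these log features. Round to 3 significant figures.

6.41

The Bayes factor is the ratio of the joint likelihoods of the log feature pattern under the two hypotheses.
  placer: 0.92 × 0.79 = 0.7268
  banded iron formation: 0.14 × 0.81 = 0.1134
Bayes factor = 0.7268 / 0.1134 ≈ 6.41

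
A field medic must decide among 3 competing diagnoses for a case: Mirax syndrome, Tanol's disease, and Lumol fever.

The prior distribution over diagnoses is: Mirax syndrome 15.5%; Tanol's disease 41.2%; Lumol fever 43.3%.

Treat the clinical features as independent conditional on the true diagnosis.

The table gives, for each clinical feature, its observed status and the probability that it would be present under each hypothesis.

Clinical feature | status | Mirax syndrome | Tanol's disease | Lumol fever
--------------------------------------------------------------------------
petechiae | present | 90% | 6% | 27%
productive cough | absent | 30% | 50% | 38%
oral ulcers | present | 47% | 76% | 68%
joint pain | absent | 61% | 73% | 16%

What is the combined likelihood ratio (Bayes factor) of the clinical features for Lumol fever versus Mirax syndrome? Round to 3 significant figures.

Take the product of per-clinical feature likelihoods under each hypothesis (using 1 − P(present | H) for each absent clinical feature), then divide.
  Lumol fever: 0.27 × (1 − 0.38) × 0.68 × (1 − 0.16) = 0.095619
  Mirax syndrome: 0.90 × (1 − 0.30) × 0.47 × (1 − 0.61) = 0.11548
Bayes factor = 0.095619 / 0.11548 ≈ 0.828

0.828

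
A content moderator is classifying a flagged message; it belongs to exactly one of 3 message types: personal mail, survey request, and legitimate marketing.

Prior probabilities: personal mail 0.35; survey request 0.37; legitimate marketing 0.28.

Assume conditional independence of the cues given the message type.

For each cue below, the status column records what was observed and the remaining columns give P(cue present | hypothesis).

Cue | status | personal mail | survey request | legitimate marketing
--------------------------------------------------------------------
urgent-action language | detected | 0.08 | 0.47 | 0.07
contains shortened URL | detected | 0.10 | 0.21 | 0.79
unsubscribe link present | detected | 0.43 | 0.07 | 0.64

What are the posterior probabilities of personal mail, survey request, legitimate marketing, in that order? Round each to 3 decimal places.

By Bayes' rule with conditional independence, the unnormalized weight for each hypothesis is prior × ∏ likelihoods:
  personal mail: 0.35 × 0.08 × 0.10 × 0.43 = 0.001204
  survey request: 0.37 × 0.47 × 0.21 × 0.07 = 0.0025563
  legitimate marketing: 0.28 × 0.07 × 0.79 × 0.64 = 0.0099098
Marginal likelihood of the evidence = 0.01367.
P(personal mail | evidence) = 0.001204 / 0.01367 ≈ 0.088
P(survey request | evidence) = 0.0025563 / 0.01367 ≈ 0.187
P(legitimate marketing | evidence) = 0.0099098 / 0.01367 ≈ 0.725

0.088, 0.187, 0.725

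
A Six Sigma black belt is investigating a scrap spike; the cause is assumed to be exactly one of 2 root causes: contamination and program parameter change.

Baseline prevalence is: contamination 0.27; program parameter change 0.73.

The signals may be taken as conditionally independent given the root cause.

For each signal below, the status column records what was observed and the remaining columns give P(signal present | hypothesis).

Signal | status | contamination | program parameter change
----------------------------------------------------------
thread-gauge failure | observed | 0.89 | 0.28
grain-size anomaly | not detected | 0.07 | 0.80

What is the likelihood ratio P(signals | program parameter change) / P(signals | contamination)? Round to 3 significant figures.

Take the product of per-signal likelihoods under each hypothesis (using 1 − P(present | H) for each absent signal), then divide.
  program parameter change: 0.28 × (1 − 0.80) = 0.056
  contamination: 0.89 × (1 − 0.07) = 0.8277
Bayes factor = 0.056 / 0.8277 ≈ 0.0677

0.0677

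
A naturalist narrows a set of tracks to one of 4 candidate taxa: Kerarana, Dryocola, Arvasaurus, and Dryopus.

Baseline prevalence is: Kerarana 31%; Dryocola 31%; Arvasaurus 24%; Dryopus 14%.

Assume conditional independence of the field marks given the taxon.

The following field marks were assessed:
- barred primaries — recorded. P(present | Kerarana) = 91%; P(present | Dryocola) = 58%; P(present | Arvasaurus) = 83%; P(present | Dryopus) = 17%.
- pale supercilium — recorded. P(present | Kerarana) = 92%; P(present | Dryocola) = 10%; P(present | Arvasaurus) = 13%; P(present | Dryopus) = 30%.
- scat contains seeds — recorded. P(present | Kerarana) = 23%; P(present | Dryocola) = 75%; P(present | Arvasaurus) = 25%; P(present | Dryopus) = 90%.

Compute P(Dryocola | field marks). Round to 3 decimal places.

For each hypothesis, the unnormalized posterior weight is prior × product of the field mark likelihoods:
  Kerarana: 0.31 × 0.91 × 0.92 × 0.23 = 0.059692
  Dryocola: 0.31 × 0.58 × 0.10 × 0.75 = 0.013485
  Arvasaurus: 0.24 × 0.83 × 0.13 × 0.25 = 0.006474
  Dryopus: 0.14 × 0.17 × 0.30 × 0.90 = 0.006426
Marginal likelihood of the evidence = 0.086077.
P(Dryocola | evidence) = 0.013485 / 0.086077 ≈ 0.157.

0.157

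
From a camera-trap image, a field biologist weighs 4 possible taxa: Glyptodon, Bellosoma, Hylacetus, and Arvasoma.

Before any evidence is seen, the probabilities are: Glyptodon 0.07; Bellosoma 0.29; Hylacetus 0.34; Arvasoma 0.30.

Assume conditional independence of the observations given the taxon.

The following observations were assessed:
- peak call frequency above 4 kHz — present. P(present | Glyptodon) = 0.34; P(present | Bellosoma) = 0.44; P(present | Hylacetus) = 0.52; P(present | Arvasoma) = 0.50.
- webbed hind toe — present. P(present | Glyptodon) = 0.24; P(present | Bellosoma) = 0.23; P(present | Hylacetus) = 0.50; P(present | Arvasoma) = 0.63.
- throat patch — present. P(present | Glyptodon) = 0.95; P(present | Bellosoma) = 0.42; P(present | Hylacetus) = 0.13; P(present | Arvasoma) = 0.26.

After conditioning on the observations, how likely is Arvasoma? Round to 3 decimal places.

0.457

Multiply each prior by the joint likelihood of the evidence pattern:
  Glyptodon: 0.07 × 0.34 × 0.24 × 0.95 = 0.0054264
  Bellosoma: 0.29 × 0.44 × 0.23 × 0.42 = 0.012326
  Hylacetus: 0.34 × 0.52 × 0.50 × 0.13 = 0.011492
  Arvasoma: 0.30 × 0.50 × 0.63 × 0.26 = 0.02457
The unnormalized weights sum to 0.053815.
P(Arvasoma | evidence) = 0.02457 / 0.053815 ≈ 0.457.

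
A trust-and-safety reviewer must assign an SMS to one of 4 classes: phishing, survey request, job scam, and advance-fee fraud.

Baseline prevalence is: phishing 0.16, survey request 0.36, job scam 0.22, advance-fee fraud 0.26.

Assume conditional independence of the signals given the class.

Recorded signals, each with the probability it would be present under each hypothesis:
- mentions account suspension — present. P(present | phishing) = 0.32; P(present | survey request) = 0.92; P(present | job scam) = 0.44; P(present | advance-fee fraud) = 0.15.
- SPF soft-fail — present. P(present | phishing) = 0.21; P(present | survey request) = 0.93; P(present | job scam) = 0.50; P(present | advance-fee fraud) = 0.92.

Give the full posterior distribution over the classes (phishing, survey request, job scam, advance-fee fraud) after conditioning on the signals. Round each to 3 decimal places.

0.027, 0.764, 0.120, 0.089

Multiply each prior by the joint likelihood of the signal pattern:
  phishing: 0.16 × 0.32 × 0.21 = 0.010752
  survey request: 0.36 × 0.92 × 0.93 = 0.30802
  job scam: 0.22 × 0.44 × 0.50 = 0.0484
  advance-fee fraud: 0.26 × 0.15 × 0.92 = 0.03588
Marginal likelihood of the evidence = 0.40305.
P(phishing | evidence) = 0.010752 / 0.40305 ≈ 0.027
P(survey request | evidence) = 0.30802 / 0.40305 ≈ 0.764
P(job scam | evidence) = 0.0484 / 0.40305 ≈ 0.120
P(advance-fee fraud | evidence) = 0.03588 / 0.40305 ≈ 0.089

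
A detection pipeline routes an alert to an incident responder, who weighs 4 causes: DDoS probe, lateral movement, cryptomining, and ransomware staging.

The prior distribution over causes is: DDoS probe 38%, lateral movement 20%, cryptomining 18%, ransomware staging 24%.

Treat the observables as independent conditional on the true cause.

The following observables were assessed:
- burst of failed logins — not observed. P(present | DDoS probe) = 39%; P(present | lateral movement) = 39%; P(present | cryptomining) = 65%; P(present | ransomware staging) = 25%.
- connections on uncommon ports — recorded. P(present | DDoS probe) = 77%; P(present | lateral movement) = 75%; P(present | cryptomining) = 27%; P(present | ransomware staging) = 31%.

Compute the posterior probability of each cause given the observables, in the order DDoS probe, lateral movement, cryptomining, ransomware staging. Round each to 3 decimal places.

For each hypothesis, the unnormalized posterior weight is prior × product of the observable likelihoods (using 1 − P(present | H) for each absent observable):
  DDoS probe: 0.38 × (1 − 0.39) × 0.77 = 0.17849
  lateral movement: 0.20 × (1 − 0.39) × 0.75 = 0.0915
  cryptomining: 0.18 × (1 − 0.65) × 0.27 = 0.01701
  ransomware staging: 0.24 × (1 − 0.25) × 0.31 = 0.0558
Normalizing constant Z = 0.17849 + 0.0915 + 0.01701 + 0.0558 = 0.3428.
P(DDoS probe | evidence) = 0.17849 / 0.3428 ≈ 0.521
P(lateral movement | evidence) = 0.0915 / 0.3428 ≈ 0.267
P(cryptomining | evidence) = 0.01701 / 0.3428 ≈ 0.050
P(ransomware staging | evidence) = 0.0558 / 0.3428 ≈ 0.163

0.521, 0.267, 0.050, 0.163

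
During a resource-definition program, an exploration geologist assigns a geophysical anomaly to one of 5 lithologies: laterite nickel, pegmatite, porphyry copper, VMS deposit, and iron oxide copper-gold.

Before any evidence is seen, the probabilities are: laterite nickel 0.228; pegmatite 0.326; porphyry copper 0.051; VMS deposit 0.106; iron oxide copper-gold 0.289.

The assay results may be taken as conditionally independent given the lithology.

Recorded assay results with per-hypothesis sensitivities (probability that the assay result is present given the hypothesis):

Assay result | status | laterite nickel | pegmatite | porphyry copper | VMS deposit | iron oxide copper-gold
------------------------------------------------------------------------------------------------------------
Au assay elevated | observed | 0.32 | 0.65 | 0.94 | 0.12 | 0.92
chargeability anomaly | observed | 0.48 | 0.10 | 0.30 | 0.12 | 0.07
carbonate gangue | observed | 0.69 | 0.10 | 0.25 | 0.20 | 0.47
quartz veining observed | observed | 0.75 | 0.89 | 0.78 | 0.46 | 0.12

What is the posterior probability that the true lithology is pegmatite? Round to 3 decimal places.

0.079

By Bayes' rule with conditional independence, the unnormalized weight for each hypothesis is prior × ∏ likelihoods:
  laterite nickel: 0.228 × 0.32 × 0.48 × 0.69 × 0.75 = 0.018123
  pegmatite: 0.326 × 0.65 × 0.10 × 0.10 × 0.89 = 0.0018859
  porphyry copper: 0.051 × 0.94 × 0.30 × 0.25 × 0.78 = 0.0028045
  VMS deposit: 0.106 × 0.12 × 0.12 × 0.20 × 0.46 = 0.00014043
  iron oxide copper-gold: 0.289 × 0.92 × 0.07 × 0.47 × 0.12 = 0.0010497
Normalizing constant Z = 0.018123 + 0.0018859 + 0.0028045 + 0.00014043 + 0.0010497 = 0.024004.
P(pegmatite | evidence) = 0.0018859 / 0.024004 ≈ 0.079.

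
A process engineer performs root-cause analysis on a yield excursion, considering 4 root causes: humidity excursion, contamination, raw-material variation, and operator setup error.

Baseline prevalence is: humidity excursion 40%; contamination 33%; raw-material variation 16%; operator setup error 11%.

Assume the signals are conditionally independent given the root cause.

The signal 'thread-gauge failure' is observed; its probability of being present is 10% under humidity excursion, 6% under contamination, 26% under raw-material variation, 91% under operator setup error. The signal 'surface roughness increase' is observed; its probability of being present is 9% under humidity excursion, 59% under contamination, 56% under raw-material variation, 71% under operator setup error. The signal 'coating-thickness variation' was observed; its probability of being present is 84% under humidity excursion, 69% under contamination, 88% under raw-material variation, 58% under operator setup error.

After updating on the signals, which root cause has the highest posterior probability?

operator setup error

By Bayes' rule with conditional independence, the unnormalized weight for each hypothesis is prior × ∏ likelihoods:
  humidity excursion: 0.40 × 0.10 × 0.09 × 0.84 = 0.003024
  contamination: 0.33 × 0.06 × 0.59 × 0.69 = 0.0080606
  raw-material variation: 0.16 × 0.26 × 0.56 × 0.88 = 0.0205
  operator setup error: 0.11 × 0.91 × 0.71 × 0.58 = 0.041221
Normalizing constant Z = 0.003024 + 0.0080606 + 0.0205 + 0.041221 = 0.072806.
P(humidity excursion | evidence) ≈ 0.003024 / 0.072806 ≈ 0.042
P(contamination | evidence) ≈ 0.0080606 / 0.072806 ≈ 0.111
P(raw-material variation | evidence) ≈ 0.0205 / 0.072806 ≈ 0.282
P(operator setup error | evidence) ≈ 0.041221 / 0.072806 ≈ 0.566
The largest is 0.566, so operator setup error is most probable.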